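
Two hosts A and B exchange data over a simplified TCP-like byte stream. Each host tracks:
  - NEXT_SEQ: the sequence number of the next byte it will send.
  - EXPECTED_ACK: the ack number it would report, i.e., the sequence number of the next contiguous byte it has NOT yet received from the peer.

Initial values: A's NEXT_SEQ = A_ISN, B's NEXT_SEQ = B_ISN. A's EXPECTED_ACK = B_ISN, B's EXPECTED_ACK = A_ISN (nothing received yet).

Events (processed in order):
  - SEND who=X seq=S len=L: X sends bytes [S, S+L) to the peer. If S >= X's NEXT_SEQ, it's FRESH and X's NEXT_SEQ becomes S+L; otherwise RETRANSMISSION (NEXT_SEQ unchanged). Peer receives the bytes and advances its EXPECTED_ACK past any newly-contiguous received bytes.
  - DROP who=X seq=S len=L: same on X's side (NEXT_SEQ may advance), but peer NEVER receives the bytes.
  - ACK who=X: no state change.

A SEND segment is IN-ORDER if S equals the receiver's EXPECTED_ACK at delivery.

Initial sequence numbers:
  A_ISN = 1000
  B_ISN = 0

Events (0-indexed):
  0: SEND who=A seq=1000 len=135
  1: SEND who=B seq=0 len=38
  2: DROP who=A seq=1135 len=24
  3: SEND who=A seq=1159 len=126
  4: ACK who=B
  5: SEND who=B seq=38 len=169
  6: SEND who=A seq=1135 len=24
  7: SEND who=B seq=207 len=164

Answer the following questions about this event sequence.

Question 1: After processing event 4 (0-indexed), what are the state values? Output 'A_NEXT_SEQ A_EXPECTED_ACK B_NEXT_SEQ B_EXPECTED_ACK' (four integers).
After event 0: A_seq=1135 A_ack=0 B_seq=0 B_ack=1135
After event 1: A_seq=1135 A_ack=38 B_seq=38 B_ack=1135
After event 2: A_seq=1159 A_ack=38 B_seq=38 B_ack=1135
After event 3: A_seq=1285 A_ack=38 B_seq=38 B_ack=1135
After event 4: A_seq=1285 A_ack=38 B_seq=38 B_ack=1135

1285 38 38 1135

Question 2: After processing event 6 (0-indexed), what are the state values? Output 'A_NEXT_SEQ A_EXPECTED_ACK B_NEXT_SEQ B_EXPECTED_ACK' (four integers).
After event 0: A_seq=1135 A_ack=0 B_seq=0 B_ack=1135
After event 1: A_seq=1135 A_ack=38 B_seq=38 B_ack=1135
After event 2: A_seq=1159 A_ack=38 B_seq=38 B_ack=1135
After event 3: A_seq=1285 A_ack=38 B_seq=38 B_ack=1135
After event 4: A_seq=1285 A_ack=38 B_seq=38 B_ack=1135
After event 5: A_seq=1285 A_ack=207 B_seq=207 B_ack=1135
After event 6: A_seq=1285 A_ack=207 B_seq=207 B_ack=1285

1285 207 207 1285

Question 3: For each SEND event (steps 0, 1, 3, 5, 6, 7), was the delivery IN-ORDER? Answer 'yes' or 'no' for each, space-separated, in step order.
Step 0: SEND seq=1000 -> in-order
Step 1: SEND seq=0 -> in-order
Step 3: SEND seq=1159 -> out-of-order
Step 5: SEND seq=38 -> in-order
Step 6: SEND seq=1135 -> in-order
Step 7: SEND seq=207 -> in-order

Answer: yes yes no yes yes yes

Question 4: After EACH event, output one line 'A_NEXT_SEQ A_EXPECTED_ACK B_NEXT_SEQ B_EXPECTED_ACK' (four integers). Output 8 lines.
1135 0 0 1135
1135 38 38 1135
1159 38 38 1135
1285 38 38 1135
1285 38 38 1135
1285 207 207 1135
1285 207 207 1285
1285 371 371 1285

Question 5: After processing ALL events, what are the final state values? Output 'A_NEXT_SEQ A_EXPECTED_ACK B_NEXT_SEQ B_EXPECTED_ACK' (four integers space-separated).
After event 0: A_seq=1135 A_ack=0 B_seq=0 B_ack=1135
After event 1: A_seq=1135 A_ack=38 B_seq=38 B_ack=1135
After event 2: A_seq=1159 A_ack=38 B_seq=38 B_ack=1135
After event 3: A_seq=1285 A_ack=38 B_seq=38 B_ack=1135
After event 4: A_seq=1285 A_ack=38 B_seq=38 B_ack=1135
After event 5: A_seq=1285 A_ack=207 B_seq=207 B_ack=1135
After event 6: A_seq=1285 A_ack=207 B_seq=207 B_ack=1285
After event 7: A_seq=1285 A_ack=371 B_seq=371 B_ack=1285

Answer: 1285 371 371 1285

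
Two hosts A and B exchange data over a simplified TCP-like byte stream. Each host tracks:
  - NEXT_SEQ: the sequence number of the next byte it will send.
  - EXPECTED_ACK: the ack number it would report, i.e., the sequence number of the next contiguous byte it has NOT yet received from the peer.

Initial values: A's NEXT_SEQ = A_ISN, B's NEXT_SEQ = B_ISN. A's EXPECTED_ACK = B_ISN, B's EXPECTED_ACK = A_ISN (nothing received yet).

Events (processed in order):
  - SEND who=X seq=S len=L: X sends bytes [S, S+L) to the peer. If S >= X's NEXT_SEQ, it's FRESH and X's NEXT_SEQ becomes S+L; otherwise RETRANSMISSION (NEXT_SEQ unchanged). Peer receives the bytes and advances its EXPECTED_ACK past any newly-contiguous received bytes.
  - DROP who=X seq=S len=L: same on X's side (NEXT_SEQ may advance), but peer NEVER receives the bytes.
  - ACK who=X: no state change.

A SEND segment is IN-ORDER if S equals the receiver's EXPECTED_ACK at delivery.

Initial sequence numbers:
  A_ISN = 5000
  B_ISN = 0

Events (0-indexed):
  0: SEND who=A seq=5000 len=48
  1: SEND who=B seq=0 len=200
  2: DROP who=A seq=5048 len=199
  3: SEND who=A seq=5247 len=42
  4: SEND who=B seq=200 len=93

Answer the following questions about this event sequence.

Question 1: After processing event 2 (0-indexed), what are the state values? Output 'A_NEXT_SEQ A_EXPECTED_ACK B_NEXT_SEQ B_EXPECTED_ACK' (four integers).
After event 0: A_seq=5048 A_ack=0 B_seq=0 B_ack=5048
After event 1: A_seq=5048 A_ack=200 B_seq=200 B_ack=5048
After event 2: A_seq=5247 A_ack=200 B_seq=200 B_ack=5048

5247 200 200 5048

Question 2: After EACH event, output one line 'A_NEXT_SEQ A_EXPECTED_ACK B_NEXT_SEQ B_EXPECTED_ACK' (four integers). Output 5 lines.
5048 0 0 5048
5048 200 200 5048
5247 200 200 5048
5289 200 200 5048
5289 293 293 5048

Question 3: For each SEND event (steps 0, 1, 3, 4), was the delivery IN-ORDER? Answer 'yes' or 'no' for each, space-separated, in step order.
Answer: yes yes no yes

Derivation:
Step 0: SEND seq=5000 -> in-order
Step 1: SEND seq=0 -> in-order
Step 3: SEND seq=5247 -> out-of-order
Step 4: SEND seq=200 -> in-order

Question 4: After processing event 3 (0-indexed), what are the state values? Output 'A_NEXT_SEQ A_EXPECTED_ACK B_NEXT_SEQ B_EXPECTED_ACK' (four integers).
After event 0: A_seq=5048 A_ack=0 B_seq=0 B_ack=5048
After event 1: A_seq=5048 A_ack=200 B_seq=200 B_ack=5048
After event 2: A_seq=5247 A_ack=200 B_seq=200 B_ack=5048
After event 3: A_seq=5289 A_ack=200 B_seq=200 B_ack=5048

5289 200 200 5048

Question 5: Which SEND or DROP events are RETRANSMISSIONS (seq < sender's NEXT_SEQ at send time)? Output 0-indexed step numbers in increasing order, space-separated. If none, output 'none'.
Step 0: SEND seq=5000 -> fresh
Step 1: SEND seq=0 -> fresh
Step 2: DROP seq=5048 -> fresh
Step 3: SEND seq=5247 -> fresh
Step 4: SEND seq=200 -> fresh

Answer: none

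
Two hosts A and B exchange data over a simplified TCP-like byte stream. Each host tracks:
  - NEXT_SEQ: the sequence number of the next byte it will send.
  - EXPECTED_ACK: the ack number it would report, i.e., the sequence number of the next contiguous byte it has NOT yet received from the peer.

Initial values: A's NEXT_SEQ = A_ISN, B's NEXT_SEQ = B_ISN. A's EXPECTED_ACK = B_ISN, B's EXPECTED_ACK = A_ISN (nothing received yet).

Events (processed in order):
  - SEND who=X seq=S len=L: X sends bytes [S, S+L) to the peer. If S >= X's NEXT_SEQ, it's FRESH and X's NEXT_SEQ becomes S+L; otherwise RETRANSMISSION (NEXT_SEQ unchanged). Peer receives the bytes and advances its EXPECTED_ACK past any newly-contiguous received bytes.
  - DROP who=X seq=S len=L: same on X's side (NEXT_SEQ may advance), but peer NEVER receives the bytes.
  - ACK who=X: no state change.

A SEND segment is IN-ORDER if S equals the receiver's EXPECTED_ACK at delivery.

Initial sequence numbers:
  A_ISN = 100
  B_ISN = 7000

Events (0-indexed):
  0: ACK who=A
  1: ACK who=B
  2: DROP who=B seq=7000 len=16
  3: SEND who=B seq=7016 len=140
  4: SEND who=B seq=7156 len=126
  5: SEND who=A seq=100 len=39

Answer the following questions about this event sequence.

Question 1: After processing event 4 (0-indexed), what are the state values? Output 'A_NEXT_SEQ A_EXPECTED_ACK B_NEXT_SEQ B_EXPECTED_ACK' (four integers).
After event 0: A_seq=100 A_ack=7000 B_seq=7000 B_ack=100
After event 1: A_seq=100 A_ack=7000 B_seq=7000 B_ack=100
After event 2: A_seq=100 A_ack=7000 B_seq=7016 B_ack=100
After event 3: A_seq=100 A_ack=7000 B_seq=7156 B_ack=100
After event 4: A_seq=100 A_ack=7000 B_seq=7282 B_ack=100

100 7000 7282 100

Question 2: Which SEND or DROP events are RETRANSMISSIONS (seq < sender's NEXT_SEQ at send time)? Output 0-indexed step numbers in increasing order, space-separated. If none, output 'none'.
Answer: none

Derivation:
Step 2: DROP seq=7000 -> fresh
Step 3: SEND seq=7016 -> fresh
Step 4: SEND seq=7156 -> fresh
Step 5: SEND seq=100 -> fresh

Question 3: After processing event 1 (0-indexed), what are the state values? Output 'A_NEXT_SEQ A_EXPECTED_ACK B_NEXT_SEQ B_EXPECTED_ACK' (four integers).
After event 0: A_seq=100 A_ack=7000 B_seq=7000 B_ack=100
After event 1: A_seq=100 A_ack=7000 B_seq=7000 B_ack=100

100 7000 7000 100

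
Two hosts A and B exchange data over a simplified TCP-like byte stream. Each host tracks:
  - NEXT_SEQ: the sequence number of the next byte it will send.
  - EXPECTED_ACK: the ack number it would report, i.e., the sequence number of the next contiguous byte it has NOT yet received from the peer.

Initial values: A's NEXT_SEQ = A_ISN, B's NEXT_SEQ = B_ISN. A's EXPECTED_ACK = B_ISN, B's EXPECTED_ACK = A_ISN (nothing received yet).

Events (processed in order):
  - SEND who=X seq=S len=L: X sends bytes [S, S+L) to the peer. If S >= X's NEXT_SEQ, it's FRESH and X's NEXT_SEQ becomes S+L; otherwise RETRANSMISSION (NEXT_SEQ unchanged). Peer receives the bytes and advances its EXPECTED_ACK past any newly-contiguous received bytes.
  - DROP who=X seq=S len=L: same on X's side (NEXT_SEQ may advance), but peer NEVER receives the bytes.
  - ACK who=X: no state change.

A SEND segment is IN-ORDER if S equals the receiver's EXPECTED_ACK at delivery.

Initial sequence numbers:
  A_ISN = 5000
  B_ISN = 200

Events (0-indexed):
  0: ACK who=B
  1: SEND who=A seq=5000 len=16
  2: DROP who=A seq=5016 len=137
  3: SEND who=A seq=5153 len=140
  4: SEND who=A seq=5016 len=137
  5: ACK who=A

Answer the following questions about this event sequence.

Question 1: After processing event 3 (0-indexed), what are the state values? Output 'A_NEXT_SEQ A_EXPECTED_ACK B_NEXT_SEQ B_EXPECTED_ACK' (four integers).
After event 0: A_seq=5000 A_ack=200 B_seq=200 B_ack=5000
After event 1: A_seq=5016 A_ack=200 B_seq=200 B_ack=5016
After event 2: A_seq=5153 A_ack=200 B_seq=200 B_ack=5016
After event 3: A_seq=5293 A_ack=200 B_seq=200 B_ack=5016

5293 200 200 5016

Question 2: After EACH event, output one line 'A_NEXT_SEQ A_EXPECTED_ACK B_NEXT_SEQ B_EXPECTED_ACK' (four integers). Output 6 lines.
5000 200 200 5000
5016 200 200 5016
5153 200 200 5016
5293 200 200 5016
5293 200 200 5293
5293 200 200 5293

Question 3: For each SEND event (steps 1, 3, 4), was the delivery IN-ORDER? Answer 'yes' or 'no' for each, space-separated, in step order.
Answer: yes no yes

Derivation:
Step 1: SEND seq=5000 -> in-order
Step 3: SEND seq=5153 -> out-of-order
Step 4: SEND seq=5016 -> in-order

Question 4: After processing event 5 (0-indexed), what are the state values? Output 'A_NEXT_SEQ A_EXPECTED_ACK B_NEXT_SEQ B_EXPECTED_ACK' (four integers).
After event 0: A_seq=5000 A_ack=200 B_seq=200 B_ack=5000
After event 1: A_seq=5016 A_ack=200 B_seq=200 B_ack=5016
After event 2: A_seq=5153 A_ack=200 B_seq=200 B_ack=5016
After event 3: A_seq=5293 A_ack=200 B_seq=200 B_ack=5016
After event 4: A_seq=5293 A_ack=200 B_seq=200 B_ack=5293
After event 5: A_seq=5293 A_ack=200 B_seq=200 B_ack=5293

5293 200 200 5293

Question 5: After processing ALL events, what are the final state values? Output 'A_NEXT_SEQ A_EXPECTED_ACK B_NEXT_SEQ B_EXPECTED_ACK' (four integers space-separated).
After event 0: A_seq=5000 A_ack=200 B_seq=200 B_ack=5000
After event 1: A_seq=5016 A_ack=200 B_seq=200 B_ack=5016
After event 2: A_seq=5153 A_ack=200 B_seq=200 B_ack=5016
After event 3: A_seq=5293 A_ack=200 B_seq=200 B_ack=5016
After event 4: A_seq=5293 A_ack=200 B_seq=200 B_ack=5293
After event 5: A_seq=5293 A_ack=200 B_seq=200 B_ack=5293

Answer: 5293 200 200 5293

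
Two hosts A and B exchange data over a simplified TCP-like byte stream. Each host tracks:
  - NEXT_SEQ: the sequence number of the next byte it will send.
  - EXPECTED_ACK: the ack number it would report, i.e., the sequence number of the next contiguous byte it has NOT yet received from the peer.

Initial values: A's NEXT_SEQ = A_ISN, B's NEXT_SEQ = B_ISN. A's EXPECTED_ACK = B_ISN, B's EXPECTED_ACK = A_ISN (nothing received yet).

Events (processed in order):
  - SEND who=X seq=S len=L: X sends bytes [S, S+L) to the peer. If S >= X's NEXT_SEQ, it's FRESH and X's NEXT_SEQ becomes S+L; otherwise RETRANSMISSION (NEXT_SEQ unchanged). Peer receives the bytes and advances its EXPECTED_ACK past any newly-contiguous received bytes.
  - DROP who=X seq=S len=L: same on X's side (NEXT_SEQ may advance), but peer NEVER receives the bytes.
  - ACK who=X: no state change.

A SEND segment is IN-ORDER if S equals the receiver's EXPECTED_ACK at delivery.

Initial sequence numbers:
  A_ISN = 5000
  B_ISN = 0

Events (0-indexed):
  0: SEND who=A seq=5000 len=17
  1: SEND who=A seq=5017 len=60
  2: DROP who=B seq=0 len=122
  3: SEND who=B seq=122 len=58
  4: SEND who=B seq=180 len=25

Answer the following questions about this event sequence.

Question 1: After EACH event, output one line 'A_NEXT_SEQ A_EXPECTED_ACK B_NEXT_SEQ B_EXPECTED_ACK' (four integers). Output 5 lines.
5017 0 0 5017
5077 0 0 5077
5077 0 122 5077
5077 0 180 5077
5077 0 205 5077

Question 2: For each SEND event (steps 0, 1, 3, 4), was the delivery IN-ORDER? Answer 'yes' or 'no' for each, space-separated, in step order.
Step 0: SEND seq=5000 -> in-order
Step 1: SEND seq=5017 -> in-order
Step 3: SEND seq=122 -> out-of-order
Step 4: SEND seq=180 -> out-of-order

Answer: yes yes no no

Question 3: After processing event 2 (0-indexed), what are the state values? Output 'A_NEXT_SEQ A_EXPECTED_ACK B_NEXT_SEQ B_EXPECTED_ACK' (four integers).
After event 0: A_seq=5017 A_ack=0 B_seq=0 B_ack=5017
After event 1: A_seq=5077 A_ack=0 B_seq=0 B_ack=5077
After event 2: A_seq=5077 A_ack=0 B_seq=122 B_ack=5077

5077 0 122 5077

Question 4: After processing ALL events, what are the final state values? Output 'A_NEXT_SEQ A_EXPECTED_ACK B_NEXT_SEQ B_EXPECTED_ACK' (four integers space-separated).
After event 0: A_seq=5017 A_ack=0 B_seq=0 B_ack=5017
After event 1: A_seq=5077 A_ack=0 B_seq=0 B_ack=5077
After event 2: A_seq=5077 A_ack=0 B_seq=122 B_ack=5077
After event 3: A_seq=5077 A_ack=0 B_seq=180 B_ack=5077
After event 4: A_seq=5077 A_ack=0 B_seq=205 B_ack=5077

Answer: 5077 0 205 5077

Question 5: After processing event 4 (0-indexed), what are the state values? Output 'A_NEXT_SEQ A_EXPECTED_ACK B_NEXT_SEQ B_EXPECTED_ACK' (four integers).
After event 0: A_seq=5017 A_ack=0 B_seq=0 B_ack=5017
After event 1: A_seq=5077 A_ack=0 B_seq=0 B_ack=5077
After event 2: A_seq=5077 A_ack=0 B_seq=122 B_ack=5077
After event 3: A_seq=5077 A_ack=0 B_seq=180 B_ack=5077
After event 4: A_seq=5077 A_ack=0 B_seq=205 B_ack=5077

5077 0 205 5077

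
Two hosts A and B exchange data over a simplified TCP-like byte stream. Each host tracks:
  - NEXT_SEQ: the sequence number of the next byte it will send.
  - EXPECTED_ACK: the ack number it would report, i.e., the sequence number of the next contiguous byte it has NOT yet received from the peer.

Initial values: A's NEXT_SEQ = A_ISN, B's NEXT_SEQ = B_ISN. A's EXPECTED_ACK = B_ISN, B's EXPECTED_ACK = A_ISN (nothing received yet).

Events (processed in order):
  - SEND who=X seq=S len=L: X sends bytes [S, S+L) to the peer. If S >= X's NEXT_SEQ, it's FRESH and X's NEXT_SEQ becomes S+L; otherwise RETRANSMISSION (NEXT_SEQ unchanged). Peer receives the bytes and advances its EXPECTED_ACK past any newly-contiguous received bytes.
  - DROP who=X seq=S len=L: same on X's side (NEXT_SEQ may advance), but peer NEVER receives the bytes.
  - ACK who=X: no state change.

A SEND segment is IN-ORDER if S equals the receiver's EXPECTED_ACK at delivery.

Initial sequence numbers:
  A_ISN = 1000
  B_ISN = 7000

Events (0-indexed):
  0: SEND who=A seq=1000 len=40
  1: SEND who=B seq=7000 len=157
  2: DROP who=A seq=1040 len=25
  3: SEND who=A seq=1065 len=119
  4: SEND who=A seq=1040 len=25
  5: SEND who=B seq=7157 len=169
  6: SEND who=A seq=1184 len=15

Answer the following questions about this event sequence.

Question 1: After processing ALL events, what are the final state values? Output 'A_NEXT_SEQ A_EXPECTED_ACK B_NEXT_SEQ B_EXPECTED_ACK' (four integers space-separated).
After event 0: A_seq=1040 A_ack=7000 B_seq=7000 B_ack=1040
After event 1: A_seq=1040 A_ack=7157 B_seq=7157 B_ack=1040
After event 2: A_seq=1065 A_ack=7157 B_seq=7157 B_ack=1040
After event 3: A_seq=1184 A_ack=7157 B_seq=7157 B_ack=1040
After event 4: A_seq=1184 A_ack=7157 B_seq=7157 B_ack=1184
After event 5: A_seq=1184 A_ack=7326 B_seq=7326 B_ack=1184
After event 6: A_seq=1199 A_ack=7326 B_seq=7326 B_ack=1199

Answer: 1199 7326 7326 1199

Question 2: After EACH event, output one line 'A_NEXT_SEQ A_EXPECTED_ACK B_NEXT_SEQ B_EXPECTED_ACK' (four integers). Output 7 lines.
1040 7000 7000 1040
1040 7157 7157 1040
1065 7157 7157 1040
1184 7157 7157 1040
1184 7157 7157 1184
1184 7326 7326 1184
1199 7326 7326 1199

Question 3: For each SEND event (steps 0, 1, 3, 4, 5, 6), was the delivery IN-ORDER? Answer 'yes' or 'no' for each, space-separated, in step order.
Step 0: SEND seq=1000 -> in-order
Step 1: SEND seq=7000 -> in-order
Step 3: SEND seq=1065 -> out-of-order
Step 4: SEND seq=1040 -> in-order
Step 5: SEND seq=7157 -> in-order
Step 6: SEND seq=1184 -> in-order

Answer: yes yes no yes yes yes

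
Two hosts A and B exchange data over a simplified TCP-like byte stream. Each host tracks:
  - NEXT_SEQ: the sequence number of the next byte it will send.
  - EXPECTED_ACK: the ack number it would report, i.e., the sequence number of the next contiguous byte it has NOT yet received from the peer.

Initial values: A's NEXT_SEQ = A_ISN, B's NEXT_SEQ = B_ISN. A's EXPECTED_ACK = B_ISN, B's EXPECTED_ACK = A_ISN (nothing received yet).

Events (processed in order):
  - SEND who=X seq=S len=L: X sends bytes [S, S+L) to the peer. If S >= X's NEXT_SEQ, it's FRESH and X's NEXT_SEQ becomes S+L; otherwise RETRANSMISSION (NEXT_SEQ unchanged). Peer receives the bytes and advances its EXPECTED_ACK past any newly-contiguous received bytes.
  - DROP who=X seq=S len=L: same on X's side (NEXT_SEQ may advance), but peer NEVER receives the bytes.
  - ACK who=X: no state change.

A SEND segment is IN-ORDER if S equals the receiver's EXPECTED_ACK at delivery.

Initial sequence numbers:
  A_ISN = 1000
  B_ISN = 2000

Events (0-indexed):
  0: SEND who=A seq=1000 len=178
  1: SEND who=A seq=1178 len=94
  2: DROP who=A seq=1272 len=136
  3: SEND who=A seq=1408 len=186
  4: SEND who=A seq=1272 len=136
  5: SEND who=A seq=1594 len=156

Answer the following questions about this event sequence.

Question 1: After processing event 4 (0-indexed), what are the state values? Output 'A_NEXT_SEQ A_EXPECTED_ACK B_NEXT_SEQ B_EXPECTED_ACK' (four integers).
After event 0: A_seq=1178 A_ack=2000 B_seq=2000 B_ack=1178
After event 1: A_seq=1272 A_ack=2000 B_seq=2000 B_ack=1272
After event 2: A_seq=1408 A_ack=2000 B_seq=2000 B_ack=1272
After event 3: A_seq=1594 A_ack=2000 B_seq=2000 B_ack=1272
After event 4: A_seq=1594 A_ack=2000 B_seq=2000 B_ack=1594

1594 2000 2000 1594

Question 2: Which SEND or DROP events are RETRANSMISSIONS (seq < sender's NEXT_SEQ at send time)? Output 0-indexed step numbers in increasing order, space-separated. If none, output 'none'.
Step 0: SEND seq=1000 -> fresh
Step 1: SEND seq=1178 -> fresh
Step 2: DROP seq=1272 -> fresh
Step 3: SEND seq=1408 -> fresh
Step 4: SEND seq=1272 -> retransmit
Step 5: SEND seq=1594 -> fresh

Answer: 4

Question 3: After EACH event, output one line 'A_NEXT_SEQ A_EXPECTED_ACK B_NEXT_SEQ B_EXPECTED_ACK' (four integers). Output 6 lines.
1178 2000 2000 1178
1272 2000 2000 1272
1408 2000 2000 1272
1594 2000 2000 1272
1594 2000 2000 1594
1750 2000 2000 1750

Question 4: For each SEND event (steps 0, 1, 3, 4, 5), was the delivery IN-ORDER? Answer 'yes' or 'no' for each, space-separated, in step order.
Answer: yes yes no yes yes

Derivation:
Step 0: SEND seq=1000 -> in-order
Step 1: SEND seq=1178 -> in-order
Step 3: SEND seq=1408 -> out-of-order
Step 4: SEND seq=1272 -> in-order
Step 5: SEND seq=1594 -> in-order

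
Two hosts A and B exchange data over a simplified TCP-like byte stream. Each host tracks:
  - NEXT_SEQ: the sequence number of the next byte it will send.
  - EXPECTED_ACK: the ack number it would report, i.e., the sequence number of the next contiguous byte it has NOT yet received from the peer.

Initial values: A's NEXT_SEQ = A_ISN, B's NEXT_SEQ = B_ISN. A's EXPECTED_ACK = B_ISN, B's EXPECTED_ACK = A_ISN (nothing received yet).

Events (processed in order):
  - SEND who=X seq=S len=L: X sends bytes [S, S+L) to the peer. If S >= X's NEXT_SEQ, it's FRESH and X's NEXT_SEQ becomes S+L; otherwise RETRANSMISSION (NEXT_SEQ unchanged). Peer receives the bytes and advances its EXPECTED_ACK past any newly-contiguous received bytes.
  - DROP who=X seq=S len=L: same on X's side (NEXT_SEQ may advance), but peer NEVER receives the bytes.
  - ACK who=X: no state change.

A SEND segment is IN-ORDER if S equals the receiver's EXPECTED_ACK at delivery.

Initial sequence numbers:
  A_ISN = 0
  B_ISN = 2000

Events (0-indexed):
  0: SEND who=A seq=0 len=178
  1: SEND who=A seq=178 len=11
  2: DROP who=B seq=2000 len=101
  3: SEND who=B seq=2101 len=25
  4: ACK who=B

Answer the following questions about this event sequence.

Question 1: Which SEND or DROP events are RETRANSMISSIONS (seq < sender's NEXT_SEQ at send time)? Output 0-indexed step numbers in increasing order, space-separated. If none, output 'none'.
Answer: none

Derivation:
Step 0: SEND seq=0 -> fresh
Step 1: SEND seq=178 -> fresh
Step 2: DROP seq=2000 -> fresh
Step 3: SEND seq=2101 -> fresh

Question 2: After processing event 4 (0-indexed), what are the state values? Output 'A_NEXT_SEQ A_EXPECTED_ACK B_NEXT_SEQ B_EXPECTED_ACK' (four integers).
After event 0: A_seq=178 A_ack=2000 B_seq=2000 B_ack=178
After event 1: A_seq=189 A_ack=2000 B_seq=2000 B_ack=189
After event 2: A_seq=189 A_ack=2000 B_seq=2101 B_ack=189
After event 3: A_seq=189 A_ack=2000 B_seq=2126 B_ack=189
After event 4: A_seq=189 A_ack=2000 B_seq=2126 B_ack=189

189 2000 2126 189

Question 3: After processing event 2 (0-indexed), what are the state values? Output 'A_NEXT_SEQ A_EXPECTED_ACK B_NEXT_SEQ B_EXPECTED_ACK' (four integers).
After event 0: A_seq=178 A_ack=2000 B_seq=2000 B_ack=178
After event 1: A_seq=189 A_ack=2000 B_seq=2000 B_ack=189
After event 2: A_seq=189 A_ack=2000 B_seq=2101 B_ack=189

189 2000 2101 189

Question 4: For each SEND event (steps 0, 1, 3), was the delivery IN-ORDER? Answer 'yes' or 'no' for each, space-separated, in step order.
Step 0: SEND seq=0 -> in-order
Step 1: SEND seq=178 -> in-order
Step 3: SEND seq=2101 -> out-of-order

Answer: yes yes no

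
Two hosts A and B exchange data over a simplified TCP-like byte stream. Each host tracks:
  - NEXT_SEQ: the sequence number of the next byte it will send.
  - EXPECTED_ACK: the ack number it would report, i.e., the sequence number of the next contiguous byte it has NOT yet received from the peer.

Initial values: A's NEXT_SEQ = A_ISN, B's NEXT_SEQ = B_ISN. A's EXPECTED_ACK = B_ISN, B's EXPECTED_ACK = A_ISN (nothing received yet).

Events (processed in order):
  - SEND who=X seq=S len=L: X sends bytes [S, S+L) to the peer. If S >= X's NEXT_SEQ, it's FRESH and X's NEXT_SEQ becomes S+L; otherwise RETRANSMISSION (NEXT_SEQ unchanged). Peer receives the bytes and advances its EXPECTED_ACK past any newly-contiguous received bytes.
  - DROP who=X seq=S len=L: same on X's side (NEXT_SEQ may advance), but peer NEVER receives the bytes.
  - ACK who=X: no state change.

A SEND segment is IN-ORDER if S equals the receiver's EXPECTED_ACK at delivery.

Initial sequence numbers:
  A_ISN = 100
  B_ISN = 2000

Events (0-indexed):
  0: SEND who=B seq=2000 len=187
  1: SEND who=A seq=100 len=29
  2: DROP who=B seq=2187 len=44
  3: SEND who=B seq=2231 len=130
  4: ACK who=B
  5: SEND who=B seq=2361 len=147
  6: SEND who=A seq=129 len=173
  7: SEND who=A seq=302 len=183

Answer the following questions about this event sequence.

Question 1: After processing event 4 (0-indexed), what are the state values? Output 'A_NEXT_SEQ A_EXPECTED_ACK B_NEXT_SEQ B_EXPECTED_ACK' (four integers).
After event 0: A_seq=100 A_ack=2187 B_seq=2187 B_ack=100
After event 1: A_seq=129 A_ack=2187 B_seq=2187 B_ack=129
After event 2: A_seq=129 A_ack=2187 B_seq=2231 B_ack=129
After event 3: A_seq=129 A_ack=2187 B_seq=2361 B_ack=129
After event 4: A_seq=129 A_ack=2187 B_seq=2361 B_ack=129

129 2187 2361 129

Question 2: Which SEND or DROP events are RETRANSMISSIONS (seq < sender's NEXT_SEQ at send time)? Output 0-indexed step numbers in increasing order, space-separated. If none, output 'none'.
Step 0: SEND seq=2000 -> fresh
Step 1: SEND seq=100 -> fresh
Step 2: DROP seq=2187 -> fresh
Step 3: SEND seq=2231 -> fresh
Step 5: SEND seq=2361 -> fresh
Step 6: SEND seq=129 -> fresh
Step 7: SEND seq=302 -> fresh

Answer: none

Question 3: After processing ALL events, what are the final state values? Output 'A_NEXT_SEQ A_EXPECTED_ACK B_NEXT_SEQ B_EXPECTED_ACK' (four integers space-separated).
Answer: 485 2187 2508 485

Derivation:
After event 0: A_seq=100 A_ack=2187 B_seq=2187 B_ack=100
After event 1: A_seq=129 A_ack=2187 B_seq=2187 B_ack=129
After event 2: A_seq=129 A_ack=2187 B_seq=2231 B_ack=129
After event 3: A_seq=129 A_ack=2187 B_seq=2361 B_ack=129
After event 4: A_seq=129 A_ack=2187 B_seq=2361 B_ack=129
After event 5: A_seq=129 A_ack=2187 B_seq=2508 B_ack=129
After event 6: A_seq=302 A_ack=2187 B_seq=2508 B_ack=302
After event 7: A_seq=485 A_ack=2187 B_seq=2508 B_ack=485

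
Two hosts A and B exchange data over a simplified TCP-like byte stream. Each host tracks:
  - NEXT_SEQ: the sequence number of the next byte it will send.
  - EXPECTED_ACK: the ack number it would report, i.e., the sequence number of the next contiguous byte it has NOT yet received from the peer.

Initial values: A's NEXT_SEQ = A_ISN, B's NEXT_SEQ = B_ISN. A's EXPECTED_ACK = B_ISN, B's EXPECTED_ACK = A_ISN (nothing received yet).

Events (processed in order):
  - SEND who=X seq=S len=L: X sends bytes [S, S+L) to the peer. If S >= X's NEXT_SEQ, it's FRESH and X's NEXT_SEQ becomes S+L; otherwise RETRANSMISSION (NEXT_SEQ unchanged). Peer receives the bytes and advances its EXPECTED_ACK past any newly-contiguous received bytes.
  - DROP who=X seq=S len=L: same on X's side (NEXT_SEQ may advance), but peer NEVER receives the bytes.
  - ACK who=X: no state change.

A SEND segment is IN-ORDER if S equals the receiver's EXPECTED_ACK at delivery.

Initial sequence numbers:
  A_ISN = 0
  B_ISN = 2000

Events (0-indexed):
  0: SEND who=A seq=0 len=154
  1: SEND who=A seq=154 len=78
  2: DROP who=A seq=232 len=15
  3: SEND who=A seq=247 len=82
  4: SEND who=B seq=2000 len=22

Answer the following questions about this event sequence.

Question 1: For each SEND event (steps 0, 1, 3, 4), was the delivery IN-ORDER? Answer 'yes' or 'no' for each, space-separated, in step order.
Step 0: SEND seq=0 -> in-order
Step 1: SEND seq=154 -> in-order
Step 3: SEND seq=247 -> out-of-order
Step 4: SEND seq=2000 -> in-order

Answer: yes yes no yes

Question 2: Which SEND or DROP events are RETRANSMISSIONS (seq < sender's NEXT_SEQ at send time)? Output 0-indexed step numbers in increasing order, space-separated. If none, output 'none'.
Step 0: SEND seq=0 -> fresh
Step 1: SEND seq=154 -> fresh
Step 2: DROP seq=232 -> fresh
Step 3: SEND seq=247 -> fresh
Step 4: SEND seq=2000 -> fresh

Answer: none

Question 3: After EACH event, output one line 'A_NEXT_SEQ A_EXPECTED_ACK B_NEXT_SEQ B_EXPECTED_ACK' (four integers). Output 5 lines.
154 2000 2000 154
232 2000 2000 232
247 2000 2000 232
329 2000 2000 232
329 2022 2022 232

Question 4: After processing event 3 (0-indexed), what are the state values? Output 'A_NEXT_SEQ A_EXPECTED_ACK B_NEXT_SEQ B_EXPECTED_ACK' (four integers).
After event 0: A_seq=154 A_ack=2000 B_seq=2000 B_ack=154
After event 1: A_seq=232 A_ack=2000 B_seq=2000 B_ack=232
After event 2: A_seq=247 A_ack=2000 B_seq=2000 B_ack=232
After event 3: A_seq=329 A_ack=2000 B_seq=2000 B_ack=232

329 2000 2000 232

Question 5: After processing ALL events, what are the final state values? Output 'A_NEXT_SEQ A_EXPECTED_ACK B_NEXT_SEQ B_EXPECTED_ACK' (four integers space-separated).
Answer: 329 2022 2022 232

Derivation:
After event 0: A_seq=154 A_ack=2000 B_seq=2000 B_ack=154
After event 1: A_seq=232 A_ack=2000 B_seq=2000 B_ack=232
After event 2: A_seq=247 A_ack=2000 B_seq=2000 B_ack=232
After event 3: A_seq=329 A_ack=2000 B_seq=2000 B_ack=232
After event 4: A_seq=329 A_ack=2022 B_seq=2022 B_ack=232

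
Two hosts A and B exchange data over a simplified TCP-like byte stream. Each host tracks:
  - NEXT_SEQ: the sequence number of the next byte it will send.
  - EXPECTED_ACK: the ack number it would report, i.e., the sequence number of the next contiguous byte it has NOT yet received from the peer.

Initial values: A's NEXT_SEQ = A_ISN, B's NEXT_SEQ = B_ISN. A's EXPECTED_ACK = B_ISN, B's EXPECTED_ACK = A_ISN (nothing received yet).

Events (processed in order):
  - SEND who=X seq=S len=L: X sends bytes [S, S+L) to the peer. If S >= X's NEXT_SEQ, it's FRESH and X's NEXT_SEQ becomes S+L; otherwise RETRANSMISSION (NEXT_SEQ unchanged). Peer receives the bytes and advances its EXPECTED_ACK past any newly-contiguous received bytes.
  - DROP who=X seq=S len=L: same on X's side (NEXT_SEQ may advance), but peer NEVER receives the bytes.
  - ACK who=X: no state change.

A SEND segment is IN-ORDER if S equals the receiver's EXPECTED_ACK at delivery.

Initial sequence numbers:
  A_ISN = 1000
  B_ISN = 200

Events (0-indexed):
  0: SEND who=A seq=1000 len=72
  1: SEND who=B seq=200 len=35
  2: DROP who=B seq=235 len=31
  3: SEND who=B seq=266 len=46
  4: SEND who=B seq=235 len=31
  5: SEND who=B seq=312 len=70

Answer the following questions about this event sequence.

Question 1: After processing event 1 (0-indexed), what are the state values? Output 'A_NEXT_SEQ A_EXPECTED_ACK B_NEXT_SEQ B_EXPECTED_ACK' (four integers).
After event 0: A_seq=1072 A_ack=200 B_seq=200 B_ack=1072
After event 1: A_seq=1072 A_ack=235 B_seq=235 B_ack=1072

1072 235 235 1072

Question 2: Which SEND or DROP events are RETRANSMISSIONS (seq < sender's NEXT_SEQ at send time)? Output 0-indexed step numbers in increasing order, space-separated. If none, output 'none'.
Step 0: SEND seq=1000 -> fresh
Step 1: SEND seq=200 -> fresh
Step 2: DROP seq=235 -> fresh
Step 3: SEND seq=266 -> fresh
Step 4: SEND seq=235 -> retransmit
Step 5: SEND seq=312 -> fresh

Answer: 4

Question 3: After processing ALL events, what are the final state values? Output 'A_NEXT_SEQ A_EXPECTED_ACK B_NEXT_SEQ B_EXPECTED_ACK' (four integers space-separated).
After event 0: A_seq=1072 A_ack=200 B_seq=200 B_ack=1072
After event 1: A_seq=1072 A_ack=235 B_seq=235 B_ack=1072
After event 2: A_seq=1072 A_ack=235 B_seq=266 B_ack=1072
After event 3: A_seq=1072 A_ack=235 B_seq=312 B_ack=1072
After event 4: A_seq=1072 A_ack=312 B_seq=312 B_ack=1072
After event 5: A_seq=1072 A_ack=382 B_seq=382 B_ack=1072

Answer: 1072 382 382 1072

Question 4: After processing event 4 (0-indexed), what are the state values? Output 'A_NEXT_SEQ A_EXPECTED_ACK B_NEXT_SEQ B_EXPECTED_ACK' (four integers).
After event 0: A_seq=1072 A_ack=200 B_seq=200 B_ack=1072
After event 1: A_seq=1072 A_ack=235 B_seq=235 B_ack=1072
After event 2: A_seq=1072 A_ack=235 B_seq=266 B_ack=1072
After event 3: A_seq=1072 A_ack=235 B_seq=312 B_ack=1072
After event 4: A_seq=1072 A_ack=312 B_seq=312 B_ack=1072

1072 312 312 1072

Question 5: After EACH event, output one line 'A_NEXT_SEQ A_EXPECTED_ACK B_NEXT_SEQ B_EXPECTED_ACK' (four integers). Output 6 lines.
1072 200 200 1072
1072 235 235 1072
1072 235 266 1072
1072 235 312 1072
1072 312 312 1072
1072 382 382 1072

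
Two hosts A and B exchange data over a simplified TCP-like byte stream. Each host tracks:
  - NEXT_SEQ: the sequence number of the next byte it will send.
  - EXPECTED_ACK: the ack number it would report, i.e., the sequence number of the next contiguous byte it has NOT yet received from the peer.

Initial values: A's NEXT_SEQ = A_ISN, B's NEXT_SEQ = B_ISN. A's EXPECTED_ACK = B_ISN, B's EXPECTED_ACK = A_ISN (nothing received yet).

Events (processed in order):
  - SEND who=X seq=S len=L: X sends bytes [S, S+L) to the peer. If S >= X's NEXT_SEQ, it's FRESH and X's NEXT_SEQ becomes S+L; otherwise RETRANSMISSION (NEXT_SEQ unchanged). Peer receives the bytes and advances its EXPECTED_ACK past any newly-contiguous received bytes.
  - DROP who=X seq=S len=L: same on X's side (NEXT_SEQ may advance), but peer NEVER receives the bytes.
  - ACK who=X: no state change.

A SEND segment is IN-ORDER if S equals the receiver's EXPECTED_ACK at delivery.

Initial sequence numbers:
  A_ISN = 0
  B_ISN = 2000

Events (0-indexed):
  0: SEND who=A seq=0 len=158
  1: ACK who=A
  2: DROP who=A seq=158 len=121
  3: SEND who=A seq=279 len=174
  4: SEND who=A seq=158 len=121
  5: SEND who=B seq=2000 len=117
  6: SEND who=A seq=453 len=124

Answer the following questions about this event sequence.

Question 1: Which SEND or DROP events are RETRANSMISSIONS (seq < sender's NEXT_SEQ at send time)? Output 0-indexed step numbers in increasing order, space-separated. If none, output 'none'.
Answer: 4

Derivation:
Step 0: SEND seq=0 -> fresh
Step 2: DROP seq=158 -> fresh
Step 3: SEND seq=279 -> fresh
Step 4: SEND seq=158 -> retransmit
Step 5: SEND seq=2000 -> fresh
Step 6: SEND seq=453 -> fresh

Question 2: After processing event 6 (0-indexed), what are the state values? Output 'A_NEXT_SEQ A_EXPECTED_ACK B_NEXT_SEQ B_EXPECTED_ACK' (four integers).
After event 0: A_seq=158 A_ack=2000 B_seq=2000 B_ack=158
After event 1: A_seq=158 A_ack=2000 B_seq=2000 B_ack=158
After event 2: A_seq=279 A_ack=2000 B_seq=2000 B_ack=158
After event 3: A_seq=453 A_ack=2000 B_seq=2000 B_ack=158
After event 4: A_seq=453 A_ack=2000 B_seq=2000 B_ack=453
After event 5: A_seq=453 A_ack=2117 B_seq=2117 B_ack=453
After event 6: A_seq=577 A_ack=2117 B_seq=2117 B_ack=577

577 2117 2117 577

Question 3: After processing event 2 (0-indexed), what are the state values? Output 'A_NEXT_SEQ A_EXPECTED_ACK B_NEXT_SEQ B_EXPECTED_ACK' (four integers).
After event 0: A_seq=158 A_ack=2000 B_seq=2000 B_ack=158
After event 1: A_seq=158 A_ack=2000 B_seq=2000 B_ack=158
After event 2: A_seq=279 A_ack=2000 B_seq=2000 B_ack=158

279 2000 2000 158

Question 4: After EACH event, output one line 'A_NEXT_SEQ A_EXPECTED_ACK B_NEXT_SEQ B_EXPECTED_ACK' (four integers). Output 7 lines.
158 2000 2000 158
158 2000 2000 158
279 2000 2000 158
453 2000 2000 158
453 2000 2000 453
453 2117 2117 453
577 2117 2117 577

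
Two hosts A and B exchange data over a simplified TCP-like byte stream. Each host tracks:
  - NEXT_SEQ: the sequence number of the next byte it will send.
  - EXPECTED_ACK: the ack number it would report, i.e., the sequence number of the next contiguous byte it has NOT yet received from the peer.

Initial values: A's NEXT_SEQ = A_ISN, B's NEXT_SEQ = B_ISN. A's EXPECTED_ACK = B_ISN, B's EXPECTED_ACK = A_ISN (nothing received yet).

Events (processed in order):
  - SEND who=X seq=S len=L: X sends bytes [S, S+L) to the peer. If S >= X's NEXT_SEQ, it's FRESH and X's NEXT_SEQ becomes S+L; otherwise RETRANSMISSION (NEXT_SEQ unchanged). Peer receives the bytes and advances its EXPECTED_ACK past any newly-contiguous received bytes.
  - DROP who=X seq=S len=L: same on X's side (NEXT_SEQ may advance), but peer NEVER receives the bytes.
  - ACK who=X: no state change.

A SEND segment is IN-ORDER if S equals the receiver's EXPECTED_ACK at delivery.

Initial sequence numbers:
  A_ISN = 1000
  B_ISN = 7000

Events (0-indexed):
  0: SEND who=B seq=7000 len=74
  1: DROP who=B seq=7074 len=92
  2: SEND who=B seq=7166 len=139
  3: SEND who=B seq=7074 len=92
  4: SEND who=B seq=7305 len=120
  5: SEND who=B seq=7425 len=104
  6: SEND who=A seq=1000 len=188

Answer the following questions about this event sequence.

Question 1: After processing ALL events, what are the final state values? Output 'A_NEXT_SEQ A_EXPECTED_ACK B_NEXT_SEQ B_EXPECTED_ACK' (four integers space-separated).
Answer: 1188 7529 7529 1188

Derivation:
After event 0: A_seq=1000 A_ack=7074 B_seq=7074 B_ack=1000
After event 1: A_seq=1000 A_ack=7074 B_seq=7166 B_ack=1000
After event 2: A_seq=1000 A_ack=7074 B_seq=7305 B_ack=1000
After event 3: A_seq=1000 A_ack=7305 B_seq=7305 B_ack=1000
After event 4: A_seq=1000 A_ack=7425 B_seq=7425 B_ack=1000
After event 5: A_seq=1000 A_ack=7529 B_seq=7529 B_ack=1000
After event 6: A_seq=1188 A_ack=7529 B_seq=7529 B_ack=1188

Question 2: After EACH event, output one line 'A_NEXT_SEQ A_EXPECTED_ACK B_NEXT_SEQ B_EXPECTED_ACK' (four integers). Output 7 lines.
1000 7074 7074 1000
1000 7074 7166 1000
1000 7074 7305 1000
1000 7305 7305 1000
1000 7425 7425 1000
1000 7529 7529 1000
1188 7529 7529 1188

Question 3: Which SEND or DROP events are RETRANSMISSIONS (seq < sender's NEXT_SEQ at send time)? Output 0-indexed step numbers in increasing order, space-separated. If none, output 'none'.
Answer: 3

Derivation:
Step 0: SEND seq=7000 -> fresh
Step 1: DROP seq=7074 -> fresh
Step 2: SEND seq=7166 -> fresh
Step 3: SEND seq=7074 -> retransmit
Step 4: SEND seq=7305 -> fresh
Step 5: SEND seq=7425 -> fresh
Step 6: SEND seq=1000 -> fresh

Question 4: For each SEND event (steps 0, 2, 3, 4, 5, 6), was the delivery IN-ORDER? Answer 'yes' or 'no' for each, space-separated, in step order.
Step 0: SEND seq=7000 -> in-order
Step 2: SEND seq=7166 -> out-of-order
Step 3: SEND seq=7074 -> in-order
Step 4: SEND seq=7305 -> in-order
Step 5: SEND seq=7425 -> in-order
Step 6: SEND seq=1000 -> in-order

Answer: yes no yes yes yes yes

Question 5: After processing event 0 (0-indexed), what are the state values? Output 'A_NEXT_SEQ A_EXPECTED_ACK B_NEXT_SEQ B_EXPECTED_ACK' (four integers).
After event 0: A_seq=1000 A_ack=7074 B_seq=7074 B_ack=1000

1000 7074 7074 1000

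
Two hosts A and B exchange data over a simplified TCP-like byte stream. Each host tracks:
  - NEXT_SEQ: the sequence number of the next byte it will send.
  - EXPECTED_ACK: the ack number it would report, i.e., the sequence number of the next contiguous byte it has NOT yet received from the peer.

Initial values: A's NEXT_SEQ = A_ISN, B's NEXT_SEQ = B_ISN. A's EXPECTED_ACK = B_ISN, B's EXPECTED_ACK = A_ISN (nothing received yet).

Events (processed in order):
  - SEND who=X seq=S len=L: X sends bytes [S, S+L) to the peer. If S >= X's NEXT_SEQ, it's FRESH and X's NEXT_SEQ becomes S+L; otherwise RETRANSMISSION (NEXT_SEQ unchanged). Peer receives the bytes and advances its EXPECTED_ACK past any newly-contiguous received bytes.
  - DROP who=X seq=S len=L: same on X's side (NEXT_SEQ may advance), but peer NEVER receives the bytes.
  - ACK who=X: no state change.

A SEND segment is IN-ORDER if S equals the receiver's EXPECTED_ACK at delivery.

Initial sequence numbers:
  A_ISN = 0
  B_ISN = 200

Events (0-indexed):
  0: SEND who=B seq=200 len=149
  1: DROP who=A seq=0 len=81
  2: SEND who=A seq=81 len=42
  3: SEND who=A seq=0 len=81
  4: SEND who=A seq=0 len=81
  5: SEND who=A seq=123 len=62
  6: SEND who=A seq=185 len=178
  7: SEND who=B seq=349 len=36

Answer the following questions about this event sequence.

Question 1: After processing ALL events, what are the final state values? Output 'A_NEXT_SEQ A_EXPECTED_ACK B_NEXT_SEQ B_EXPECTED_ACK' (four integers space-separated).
After event 0: A_seq=0 A_ack=349 B_seq=349 B_ack=0
After event 1: A_seq=81 A_ack=349 B_seq=349 B_ack=0
After event 2: A_seq=123 A_ack=349 B_seq=349 B_ack=0
After event 3: A_seq=123 A_ack=349 B_seq=349 B_ack=123
After event 4: A_seq=123 A_ack=349 B_seq=349 B_ack=123
After event 5: A_seq=185 A_ack=349 B_seq=349 B_ack=185
After event 6: A_seq=363 A_ack=349 B_seq=349 B_ack=363
After event 7: A_seq=363 A_ack=385 B_seq=385 B_ack=363

Answer: 363 385 385 363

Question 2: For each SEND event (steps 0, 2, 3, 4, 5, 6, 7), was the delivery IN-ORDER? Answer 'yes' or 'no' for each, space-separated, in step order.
Answer: yes no yes no yes yes yes

Derivation:
Step 0: SEND seq=200 -> in-order
Step 2: SEND seq=81 -> out-of-order
Step 3: SEND seq=0 -> in-order
Step 4: SEND seq=0 -> out-of-order
Step 5: SEND seq=123 -> in-order
Step 6: SEND seq=185 -> in-order
Step 7: SEND seq=349 -> in-order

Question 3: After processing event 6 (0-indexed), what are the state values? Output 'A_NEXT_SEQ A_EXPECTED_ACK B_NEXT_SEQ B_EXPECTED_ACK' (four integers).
After event 0: A_seq=0 A_ack=349 B_seq=349 B_ack=0
After event 1: A_seq=81 A_ack=349 B_seq=349 B_ack=0
After event 2: A_seq=123 A_ack=349 B_seq=349 B_ack=0
After event 3: A_seq=123 A_ack=349 B_seq=349 B_ack=123
After event 4: A_seq=123 A_ack=349 B_seq=349 B_ack=123
After event 5: A_seq=185 A_ack=349 B_seq=349 B_ack=185
After event 6: A_seq=363 A_ack=349 B_seq=349 B_ack=363

363 349 349 363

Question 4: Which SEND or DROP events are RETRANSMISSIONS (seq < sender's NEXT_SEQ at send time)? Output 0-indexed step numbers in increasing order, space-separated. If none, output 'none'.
Step 0: SEND seq=200 -> fresh
Step 1: DROP seq=0 -> fresh
Step 2: SEND seq=81 -> fresh
Step 3: SEND seq=0 -> retransmit
Step 4: SEND seq=0 -> retransmit
Step 5: SEND seq=123 -> fresh
Step 6: SEND seq=185 -> fresh
Step 7: SEND seq=349 -> fresh

Answer: 3 4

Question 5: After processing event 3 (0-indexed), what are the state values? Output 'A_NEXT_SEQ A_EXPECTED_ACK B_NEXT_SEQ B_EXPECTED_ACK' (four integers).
After event 0: A_seq=0 A_ack=349 B_seq=349 B_ack=0
After event 1: A_seq=81 A_ack=349 B_seq=349 B_ack=0
After event 2: A_seq=123 A_ack=349 B_seq=349 B_ack=0
After event 3: A_seq=123 A_ack=349 B_seq=349 B_ack=123

123 349 349 123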